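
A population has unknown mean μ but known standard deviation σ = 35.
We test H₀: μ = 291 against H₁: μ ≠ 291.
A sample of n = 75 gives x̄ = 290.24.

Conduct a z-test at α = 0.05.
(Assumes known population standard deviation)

Answer: z = -0.1880, fail to reject H₀

Derivation:
Standard error: SE = σ/√n = 35/√75 = 4.0415
z-statistic: z = (x̄ - μ₀)/SE = (290.24 - 291)/4.0415 = -0.1880
Critical value: ±1.960
p-value = 0.8509
Decision: fail to reject H₀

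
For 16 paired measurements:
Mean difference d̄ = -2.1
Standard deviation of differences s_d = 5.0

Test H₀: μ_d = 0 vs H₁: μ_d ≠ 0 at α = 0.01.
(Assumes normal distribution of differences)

Answer: t = -1.6800, fail to reject H₀

Derivation:
df = n - 1 = 15
SE = s_d/√n = 5.0/√16 = 1.2500
t = d̄/SE = -2.1/1.2500 = -1.6800
Critical value: t_{0.005,15} = ±2.947
p-value ≈ 0.1137
Decision: fail to reject H₀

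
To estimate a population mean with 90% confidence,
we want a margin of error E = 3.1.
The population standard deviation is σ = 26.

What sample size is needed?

Answer: n = 191

Derivation:
z_0.05 = 1.645
n = (z×σ/E)² = (1.645×26/3.1)²
n = 190.3510
Round up: n = 191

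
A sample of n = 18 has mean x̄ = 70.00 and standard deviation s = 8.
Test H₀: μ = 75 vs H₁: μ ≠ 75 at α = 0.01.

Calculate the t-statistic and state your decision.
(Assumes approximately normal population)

df = n - 1 = 17
SE = s/√n = 8/√18 = 1.8856
t = (x̄ - μ₀)/SE = (70.00 - 75)/1.8856 = -2.6517
Critical value: t_{0.005,17} = ±2.898
p-value ≈ 0.0168
Decision: fail to reject H₀

Answer: t = -2.6517, fail to reject H₀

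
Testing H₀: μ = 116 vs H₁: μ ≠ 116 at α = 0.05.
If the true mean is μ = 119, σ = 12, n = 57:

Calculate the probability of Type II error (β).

SE = σ/√n = 12/√57 = 1.5894
Critical values: μ₀ ± z_0.025×SE = 116 ± 1.960×1.5894
Acceptance region: (112.8848, 119.1152)
Under H₁ (μ = 119): z_high = (119.1152 - 119)/1.5894 = 0.0725, z_low = (112.8848 - 119)/1.5894 = -3.8475
β = P(not reject | H₁) = Φ(0.0725) - Φ(-3.8475) ≈ 0.5288

Answer: β ≈ 0.5288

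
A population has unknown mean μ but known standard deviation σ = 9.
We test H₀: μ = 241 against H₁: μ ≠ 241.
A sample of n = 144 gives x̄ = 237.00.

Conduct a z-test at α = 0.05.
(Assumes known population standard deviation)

Answer: z = -5.3333, reject H₀

Derivation:
Standard error: SE = σ/√n = 9/√144 = 0.7500
z-statistic: z = (x̄ - μ₀)/SE = (237.00 - 241)/0.7500 = -5.3333
Critical value: ±1.960
p-value < 0.0001
Decision: reject H₀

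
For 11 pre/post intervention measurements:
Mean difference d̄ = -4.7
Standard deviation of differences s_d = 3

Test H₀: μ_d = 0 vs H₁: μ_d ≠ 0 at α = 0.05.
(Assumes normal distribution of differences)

Answer: t = -5.1962, reject H₀

Derivation:
df = n - 1 = 10
SE = s_d/√n = 3/√11 = 0.9045
t = d̄/SE = -4.7/0.9045 = -5.1962
Critical value: t_{0.025,10} = ±2.228
p-value ≈ 0.0004
Decision: reject H₀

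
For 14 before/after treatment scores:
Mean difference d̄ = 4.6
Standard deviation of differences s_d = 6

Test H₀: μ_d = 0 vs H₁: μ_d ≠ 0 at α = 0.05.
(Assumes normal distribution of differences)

Answer: t = 2.8685, reject H₀

Derivation:
df = n - 1 = 13
SE = s_d/√n = 6/√14 = 1.6036
t = d̄/SE = 4.6/1.6036 = 2.8685
Critical value: t_{0.025,13} = ±2.160
p-value ≈ 0.0132
Decision: reject H₀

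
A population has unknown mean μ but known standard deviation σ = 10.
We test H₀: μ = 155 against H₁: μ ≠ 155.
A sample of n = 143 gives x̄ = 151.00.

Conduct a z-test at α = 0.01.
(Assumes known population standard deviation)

Answer: z = -4.7835, reject H₀

Derivation:
Standard error: SE = σ/√n = 10/√143 = 0.8362
z-statistic: z = (x̄ - μ₀)/SE = (151.00 - 155)/0.8362 = -4.7835
Critical value: ±2.576
p-value < 0.0001
Decision: reject H₀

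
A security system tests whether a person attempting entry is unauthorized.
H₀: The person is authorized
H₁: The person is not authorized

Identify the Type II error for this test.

A Type I error (probability α) occurs when we reject a true H₀.
A Type II error (probability β) occurs when we fail to reject a false H₀.

Answer: Granting entry to an unauthorized person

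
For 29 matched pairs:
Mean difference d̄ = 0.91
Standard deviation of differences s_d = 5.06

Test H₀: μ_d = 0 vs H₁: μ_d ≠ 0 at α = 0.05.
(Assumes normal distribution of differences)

Answer: t = 0.9685, fail to reject H₀

Derivation:
df = n - 1 = 28
SE = s_d/√n = 5.06/√29 = 0.9396
t = d̄/SE = 0.91/0.9396 = 0.9685
Critical value: t_{0.025,28} = ±2.048
p-value ≈ 0.3411
Decision: fail to reject H₀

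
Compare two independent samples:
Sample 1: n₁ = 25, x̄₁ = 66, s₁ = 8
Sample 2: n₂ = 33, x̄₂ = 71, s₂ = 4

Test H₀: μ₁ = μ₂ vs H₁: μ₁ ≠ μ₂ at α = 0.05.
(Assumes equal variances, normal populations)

Answer: t = -3.1182, reject H₀

Derivation:
Pooled variance: s²_p = [24×8² + 32×4²]/(56) = 36.5714
s_p = 6.0474
SE = s_p×√(1/n₁ + 1/n₂) = 6.0474×√(1/25 + 1/33) = 1.6035
t = (x̄₁ - x̄₂)/SE = (66 - 71)/1.6035 = -3.1182
df = 56, t-critical = ±2.003
Decision: reject H₀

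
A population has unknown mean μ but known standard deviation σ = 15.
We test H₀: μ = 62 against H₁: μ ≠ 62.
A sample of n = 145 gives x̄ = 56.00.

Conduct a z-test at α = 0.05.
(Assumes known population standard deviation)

Standard error: SE = σ/√n = 15/√145 = 1.2457
z-statistic: z = (x̄ - μ₀)/SE = (56.00 - 62)/1.2457 = -4.8166
Critical value: ±1.960
p-value < 0.0001
Decision: reject H₀

Answer: z = -4.8166, reject H₀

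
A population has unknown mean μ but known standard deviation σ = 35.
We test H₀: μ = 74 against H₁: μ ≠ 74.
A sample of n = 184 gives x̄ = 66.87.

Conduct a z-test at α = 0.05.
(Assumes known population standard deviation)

Standard error: SE = σ/√n = 35/√184 = 2.5802
z-statistic: z = (x̄ - μ₀)/SE = (66.87 - 74)/2.5802 = -2.7634
Critical value: ±1.960
p-value = 0.0057
Decision: reject H₀

Answer: z = -2.7634, reject H₀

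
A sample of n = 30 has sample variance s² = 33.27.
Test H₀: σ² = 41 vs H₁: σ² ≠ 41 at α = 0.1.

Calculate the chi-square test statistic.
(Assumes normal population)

Answer: χ² = 23.5324, fail to reject H₀

Derivation:
df = n - 1 = 29
χ² = (n-1)s²/σ₀² = 29×33.27/41 = 23.5324
Critical values: χ²_{0.95,29} = 17.708, χ²_{0.05,29} = 42.557
Rejection region: χ² < 17.708 or χ² > 42.557
Decision: fail to reject H₀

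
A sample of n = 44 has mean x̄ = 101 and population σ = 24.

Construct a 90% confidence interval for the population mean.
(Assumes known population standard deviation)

Confidence level: 90%, α = 0.1
z_0.05 = 1.645
SE = σ/√n = 24/√44 = 3.6181
Margin of error = 1.645 × 3.6181 = 5.9518
CI: x̄ ± margin = 101 ± 5.9518
CI: (95.0482, 106.9518)

Answer: (95.0482, 106.9518)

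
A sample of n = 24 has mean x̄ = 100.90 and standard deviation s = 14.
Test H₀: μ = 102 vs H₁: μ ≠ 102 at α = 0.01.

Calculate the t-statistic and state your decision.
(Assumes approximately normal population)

Answer: t = -0.3849, fail to reject H₀

Derivation:
df = n - 1 = 23
SE = s/√n = 14/√24 = 2.8577
t = (x̄ - μ₀)/SE = (100.90 - 102)/2.8577 = -0.3849
Critical value: t_{0.005,23} = ±2.807
p-value ≈ 0.7038
Decision: fail to reject H₀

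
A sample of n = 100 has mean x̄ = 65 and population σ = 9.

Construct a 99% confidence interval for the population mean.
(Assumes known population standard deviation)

Answer: (62.6816, 67.3184)

Derivation:
Confidence level: 99%, α = 0.01
z_0.005 = 2.576
SE = σ/√n = 9/√100 = 0.9000
Margin of error = 2.576 × 0.9000 = 2.3184
CI: x̄ ± margin = 65 ± 2.3184
CI: (62.6816, 67.3184)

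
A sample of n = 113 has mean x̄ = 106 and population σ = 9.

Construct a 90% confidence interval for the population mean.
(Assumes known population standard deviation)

Answer: (104.6073, 107.3927)

Derivation:
Confidence level: 90%, α = 0.1
z_0.05 = 1.645
SE = σ/√n = 9/√113 = 0.8466
Margin of error = 1.645 × 0.8466 = 1.3927
CI: x̄ ± margin = 106 ± 1.3927
CI: (104.6073, 107.3927)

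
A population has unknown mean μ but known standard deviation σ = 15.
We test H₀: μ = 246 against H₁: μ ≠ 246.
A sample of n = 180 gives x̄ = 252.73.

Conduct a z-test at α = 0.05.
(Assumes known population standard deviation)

Standard error: SE = σ/√n = 15/√180 = 1.1180
z-statistic: z = (x̄ - μ₀)/SE = (252.73 - 246)/1.1180 = 6.0197
Critical value: ±1.960
p-value < 0.0001
Decision: reject H₀

Answer: z = 6.0197, reject H₀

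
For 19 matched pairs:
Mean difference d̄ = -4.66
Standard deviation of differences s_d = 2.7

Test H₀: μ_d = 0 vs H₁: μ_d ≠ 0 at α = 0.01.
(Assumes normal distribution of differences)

Answer: t = -7.5234, reject H₀

Derivation:
df = n - 1 = 18
SE = s_d/√n = 2.7/√19 = 0.6194
t = d̄/SE = -4.66/0.6194 = -7.5234
Critical value: t_{0.005,18} = ±2.878
p-value < 0.0001
Decision: reject H₀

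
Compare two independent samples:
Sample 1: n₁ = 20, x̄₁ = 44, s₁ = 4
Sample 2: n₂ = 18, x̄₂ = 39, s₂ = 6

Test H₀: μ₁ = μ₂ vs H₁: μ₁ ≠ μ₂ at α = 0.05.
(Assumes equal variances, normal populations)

Answer: t = 3.0510, reject H₀

Derivation:
Pooled variance: s²_p = [19×4² + 17×6²]/(36) = 25.4444
s_p = 5.0442
SE = s_p×√(1/n₁ + 1/n₂) = 5.0442×√(1/20 + 1/18) = 1.6388
t = (x̄₁ - x̄₂)/SE = (44 - 39)/1.6388 = 3.0510
df = 36, t-critical = ±2.028
Decision: reject H₀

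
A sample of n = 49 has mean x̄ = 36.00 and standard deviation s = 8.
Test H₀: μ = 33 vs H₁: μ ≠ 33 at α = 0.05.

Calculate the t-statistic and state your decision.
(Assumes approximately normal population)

df = n - 1 = 48
SE = s/√n = 8/√49 = 1.1429
t = (x̄ - μ₀)/SE = (36.00 - 33)/1.1429 = 2.6249
Critical value: t_{0.025,48} = ±2.011
p-value ≈ 0.0116
Decision: reject H₀

Answer: t = 2.6249, reject H₀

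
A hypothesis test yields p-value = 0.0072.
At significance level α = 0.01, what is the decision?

Answer: reject H₀

Derivation:
Compare p-value to α:
0.0072 < 0.01
Decision: reject H₀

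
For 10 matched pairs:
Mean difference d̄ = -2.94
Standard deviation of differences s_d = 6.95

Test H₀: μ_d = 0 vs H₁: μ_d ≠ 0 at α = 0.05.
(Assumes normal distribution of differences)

Answer: t = -1.3377, fail to reject H₀

Derivation:
df = n - 1 = 9
SE = s_d/√n = 6.95/√10 = 2.1978
t = d̄/SE = -2.94/2.1978 = -1.3377
Critical value: t_{0.025,9} = ±2.262
p-value ≈ 0.2138
Decision: fail to reject H₀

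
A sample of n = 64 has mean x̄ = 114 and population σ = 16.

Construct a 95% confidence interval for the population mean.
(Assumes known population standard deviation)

Confidence level: 95%, α = 0.05
z_0.025 = 1.960
SE = σ/√n = 16/√64 = 2.0000
Margin of error = 1.960 × 2.0000 = 3.9200
CI: x̄ ± margin = 114 ± 3.9200
CI: (110.0800, 117.9200)

Answer: (110.0800, 117.9200)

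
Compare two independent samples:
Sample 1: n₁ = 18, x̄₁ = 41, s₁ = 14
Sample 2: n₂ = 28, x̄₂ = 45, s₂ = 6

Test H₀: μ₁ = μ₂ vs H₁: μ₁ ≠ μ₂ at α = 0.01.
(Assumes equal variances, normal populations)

Answer: t = -1.3387, fail to reject H₀

Derivation:
Pooled variance: s²_p = [17×14² + 27×6²]/(44) = 97.8182
s_p = 9.8903
SE = s_p×√(1/n₁ + 1/n₂) = 9.8903×√(1/18 + 1/28) = 2.9879
t = (x̄₁ - x̄₂)/SE = (41 - 45)/2.9879 = -1.3387
df = 44, t-critical = ±2.692
Decision: fail to reject H₀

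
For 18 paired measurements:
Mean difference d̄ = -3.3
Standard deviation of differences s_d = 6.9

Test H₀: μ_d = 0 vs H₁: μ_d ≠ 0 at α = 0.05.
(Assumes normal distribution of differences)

df = n - 1 = 17
SE = s_d/√n = 6.9/√18 = 1.6263
t = d̄/SE = -3.3/1.6263 = -2.0291
Critical value: t_{0.025,17} = ±2.110
p-value ≈ 0.0584
Decision: fail to reject H₀

Answer: t = -2.0291, fail to reject H₀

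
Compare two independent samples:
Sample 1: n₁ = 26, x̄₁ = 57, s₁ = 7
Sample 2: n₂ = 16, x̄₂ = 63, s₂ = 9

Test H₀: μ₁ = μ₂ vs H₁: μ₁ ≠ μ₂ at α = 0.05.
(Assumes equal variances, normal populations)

Answer: t = -2.4178, reject H₀

Derivation:
Pooled variance: s²_p = [25×7² + 15×9²]/(40) = 61.0000
s_p = 7.8102
SE = s_p×√(1/n₁ + 1/n₂) = 7.8102×√(1/26 + 1/16) = 2.4816
t = (x̄₁ - x̄₂)/SE = (57 - 63)/2.4816 = -2.4178
df = 40, t-critical = ±2.021
Decision: reject H₀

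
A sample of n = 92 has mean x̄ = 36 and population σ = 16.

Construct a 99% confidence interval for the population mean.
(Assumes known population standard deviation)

Confidence level: 99%, α = 0.01
z_0.005 = 2.576
SE = σ/√n = 16/√92 = 1.6681
Margin of error = 2.576 × 1.6681 = 4.2970
CI: x̄ ± margin = 36 ± 4.2970
CI: (31.7030, 40.2970)

Answer: (31.7030, 40.2970)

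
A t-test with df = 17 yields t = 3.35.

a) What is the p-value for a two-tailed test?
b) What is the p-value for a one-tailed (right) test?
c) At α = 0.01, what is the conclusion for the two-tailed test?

Answer: a) 0.0038, b) 0.0019, c) reject H₀

Derivation:
Using t-distribution with df = 17:
a) Two-tailed: p = 2×P(T > 3.35) = 0.0038
b) One-tailed: p = P(T > 3.35) = 0.0019
c) 0.0038 < 0.01, reject H₀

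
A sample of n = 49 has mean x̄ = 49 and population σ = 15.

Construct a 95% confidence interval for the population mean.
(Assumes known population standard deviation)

Confidence level: 95%, α = 0.05
z_0.025 = 1.960
SE = σ/√n = 15/√49 = 2.1429
Margin of error = 1.960 × 2.1429 = 4.2001
CI: x̄ ± margin = 49 ± 4.2001
CI: (44.7999, 53.2001)

Answer: (44.7999, 53.2001)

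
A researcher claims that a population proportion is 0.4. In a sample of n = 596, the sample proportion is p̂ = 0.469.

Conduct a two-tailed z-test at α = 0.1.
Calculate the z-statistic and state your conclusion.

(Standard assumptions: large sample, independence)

Answer: z = 3.4385, reject H₀

Derivation:
H₀: p = 0.4, H₁: p ≠ 0.4
Standard error: SE = √(p₀(1-p₀)/n) = √(0.4×0.6/596) = 0.020067
z-statistic: z = (p̂ - p₀)/SE = (0.469 - 0.4)/0.020067 = 3.4385
Critical value: z_0.05 = ±1.645
p-value = 0.0006
Decision: reject H₀ at α = 0.1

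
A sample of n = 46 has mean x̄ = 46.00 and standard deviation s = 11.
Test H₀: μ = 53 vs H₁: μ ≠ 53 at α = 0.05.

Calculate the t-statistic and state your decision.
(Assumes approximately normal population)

df = n - 1 = 45
SE = s/√n = 11/√46 = 1.6219
t = (x̄ - μ₀)/SE = (46.00 - 53)/1.6219 = -4.3159
Critical value: t_{0.025,45} = ±2.014
p-value ≈ 0.0001
Decision: reject H₀

Answer: t = -4.3159, reject H₀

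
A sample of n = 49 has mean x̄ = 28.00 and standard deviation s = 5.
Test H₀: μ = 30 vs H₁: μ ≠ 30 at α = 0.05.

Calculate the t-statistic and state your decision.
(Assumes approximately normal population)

Answer: t = -2.7999, reject H₀

Derivation:
df = n - 1 = 48
SE = s/√n = 5/√49 = 0.7143
t = (x̄ - μ₀)/SE = (28.00 - 30)/0.7143 = -2.7999
Critical value: t_{0.025,48} = ±2.011
p-value ≈ 0.0073
Decision: reject H₀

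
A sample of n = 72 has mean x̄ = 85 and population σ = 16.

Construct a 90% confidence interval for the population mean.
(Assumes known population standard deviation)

Confidence level: 90%, α = 0.1
z_0.05 = 1.645
SE = σ/√n = 16/√72 = 1.8856
Margin of error = 1.645 × 1.8856 = 3.1018
CI: x̄ ± margin = 85 ± 3.1018
CI: (81.8982, 88.1018)

Answer: (81.8982, 88.1018)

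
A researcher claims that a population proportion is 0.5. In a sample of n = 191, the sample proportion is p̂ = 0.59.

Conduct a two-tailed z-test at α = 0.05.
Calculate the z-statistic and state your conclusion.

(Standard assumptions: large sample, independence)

Answer: z = 2.4876, reject H₀

Derivation:
H₀: p = 0.5, H₁: p ≠ 0.5
Standard error: SE = √(p₀(1-p₀)/n) = √(0.5×0.5/191) = 0.036179
z-statistic: z = (p̂ - p₀)/SE = (0.59 - 0.5)/0.036179 = 2.4876
Critical value: z_0.025 = ±1.960
p-value = 0.0129
Decision: reject H₀ at α = 0.05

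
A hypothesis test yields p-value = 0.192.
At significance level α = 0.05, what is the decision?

Answer: fail to reject H₀

Derivation:
Compare p-value to α:
0.192 ≥ 0.05
Decision: fail to reject H₀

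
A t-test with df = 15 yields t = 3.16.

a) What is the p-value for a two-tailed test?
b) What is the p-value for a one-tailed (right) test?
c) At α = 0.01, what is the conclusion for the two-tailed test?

Answer: a) 0.0065, b) 0.0032, c) reject H₀

Derivation:
Using t-distribution with df = 15:
a) Two-tailed: p = 2×P(T > 3.16) = 0.0065
b) One-tailed: p = P(T > 3.16) = 0.0032
c) 0.0065 < 0.01, reject H₀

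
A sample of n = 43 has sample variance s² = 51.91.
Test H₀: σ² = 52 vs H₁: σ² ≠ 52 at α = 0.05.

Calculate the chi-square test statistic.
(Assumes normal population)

df = n - 1 = 42
χ² = (n-1)s²/σ₀² = 42×51.91/52 = 41.9273
Critical values: χ²_{0.975,42} = 25.999, χ²_{0.025,42} = 61.777
Rejection region: χ² < 25.999 or χ² > 61.777
Decision: fail to reject H₀

Answer: χ² = 41.9273, fail to reject H₀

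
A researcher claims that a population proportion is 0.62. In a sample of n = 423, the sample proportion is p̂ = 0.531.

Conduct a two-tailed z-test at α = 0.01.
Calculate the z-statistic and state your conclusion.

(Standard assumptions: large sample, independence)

H₀: p = 0.62, H₁: p ≠ 0.62
Standard error: SE = √(p₀(1-p₀)/n) = √(0.62×0.38/423) = 0.023600
z-statistic: z = (p̂ - p₀)/SE = (0.531 - 0.62)/0.023600 = -3.7712
Critical value: z_0.005 = ±2.576
p-value = 0.0002
Decision: reject H₀ at α = 0.01

Answer: z = -3.7712, reject H₀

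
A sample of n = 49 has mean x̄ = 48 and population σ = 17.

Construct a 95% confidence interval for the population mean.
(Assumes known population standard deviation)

Answer: (43.2399, 52.7601)

Derivation:
Confidence level: 95%, α = 0.05
z_0.025 = 1.960
SE = σ/√n = 17/√49 = 2.4286
Margin of error = 1.960 × 2.4286 = 4.7601
CI: x̄ ± margin = 48 ± 4.7601
CI: (43.2399, 52.7601)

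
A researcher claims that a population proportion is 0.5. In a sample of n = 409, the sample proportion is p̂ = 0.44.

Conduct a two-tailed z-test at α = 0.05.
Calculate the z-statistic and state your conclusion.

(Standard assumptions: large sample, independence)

H₀: p = 0.5, H₁: p ≠ 0.5
Standard error: SE = √(p₀(1-p₀)/n) = √(0.5×0.5/409) = 0.024723
z-statistic: z = (p̂ - p₀)/SE = (0.44 - 0.5)/0.024723 = -2.4269
Critical value: z_0.025 = ±1.960
p-value = 0.0152
Decision: reject H₀ at α = 0.05

Answer: z = -2.4269, reject H₀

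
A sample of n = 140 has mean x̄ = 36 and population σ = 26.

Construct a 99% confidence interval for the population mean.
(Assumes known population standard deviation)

Confidence level: 99%, α = 0.01
z_0.005 = 2.576
SE = σ/√n = 26/√140 = 2.1974
Margin of error = 2.576 × 2.1974 = 5.6605
CI: x̄ ± margin = 36 ± 5.6605
CI: (30.3395, 41.6605)

Answer: (30.3395, 41.6605)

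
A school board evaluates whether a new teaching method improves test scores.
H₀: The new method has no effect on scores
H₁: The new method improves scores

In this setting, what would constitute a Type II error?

Answer: Failing to adopt an effective teaching method

Derivation:
Type I error: rejecting H₀ when it is actually true (false positive).
Type II error: failing to reject H₀ when H₁ is actually true (false negative).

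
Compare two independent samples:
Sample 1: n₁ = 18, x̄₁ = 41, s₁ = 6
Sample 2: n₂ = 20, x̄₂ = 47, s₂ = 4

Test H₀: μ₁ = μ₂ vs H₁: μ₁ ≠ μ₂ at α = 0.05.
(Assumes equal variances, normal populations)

Answer: t = -3.6612, reject H₀

Derivation:
Pooled variance: s²_p = [17×6² + 19×4²]/(36) = 25.4444
s_p = 5.0442
SE = s_p×√(1/n₁ + 1/n₂) = 5.0442×√(1/18 + 1/20) = 1.6388
t = (x̄₁ - x̄₂)/SE = (41 - 47)/1.6388 = -3.6612
df = 36, t-critical = ±2.028
Decision: reject H₀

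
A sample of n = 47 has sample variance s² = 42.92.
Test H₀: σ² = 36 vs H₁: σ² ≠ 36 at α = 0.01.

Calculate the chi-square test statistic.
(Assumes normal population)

Answer: χ² = 54.8422, fail to reject H₀

Derivation:
df = n - 1 = 46
χ² = (n-1)s²/σ₀² = 46×42.92/36 = 54.8422
Critical values: χ²_{0.995,46} = 25.041, χ²_{0.005,46} = 74.437
Rejection region: χ² < 25.041 or χ² > 74.437
Decision: fail to reject H₀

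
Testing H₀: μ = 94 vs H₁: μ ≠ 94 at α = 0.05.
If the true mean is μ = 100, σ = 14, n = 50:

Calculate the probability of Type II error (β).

SE = σ/√n = 14/√50 = 1.9799
Critical values: μ₀ ± z_0.025×SE = 94 ± 1.960×1.9799
Acceptance region: (90.1194, 97.8806)
Under H₁ (μ = 100): z_high = (97.8806 - 100)/1.9799 = -1.0705, z_low = (90.1194 - 100)/1.9799 = -4.9905
β = P(not reject | H₁) = Φ(-1.0705) - Φ(-4.9905) ≈ 0.1422

Answer: β ≈ 0.1422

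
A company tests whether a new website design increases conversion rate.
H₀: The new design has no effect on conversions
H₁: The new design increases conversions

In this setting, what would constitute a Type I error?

Type I error: rejecting H₀ when it is actually true (false positive).
Type II error: failing to reject H₀ when H₁ is actually true (false negative).

Answer: Switching to a new design that doesn't actually help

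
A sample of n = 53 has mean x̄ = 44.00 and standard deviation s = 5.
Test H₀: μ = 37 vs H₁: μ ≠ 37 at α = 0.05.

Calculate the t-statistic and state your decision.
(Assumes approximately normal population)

df = n - 1 = 52
SE = s/√n = 5/√53 = 0.6868
t = (x̄ - μ₀)/SE = (44.00 - 37)/0.6868 = 10.1922
Critical value: t_{0.025,52} = ±2.007
p-value < 0.0001
Decision: reject H₀

Answer: t = 10.1922, reject H₀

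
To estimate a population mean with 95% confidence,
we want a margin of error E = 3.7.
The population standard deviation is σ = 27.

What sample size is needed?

Answer: n = 205

Derivation:
z_0.025 = 1.960
n = (z×σ/E)² = (1.960×27/3.7)²
n = 204.5673
Round up: n = 205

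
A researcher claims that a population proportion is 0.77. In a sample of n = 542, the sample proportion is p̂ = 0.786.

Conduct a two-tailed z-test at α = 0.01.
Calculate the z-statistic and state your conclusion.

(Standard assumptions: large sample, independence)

H₀: p = 0.77, H₁: p ≠ 0.77
Standard error: SE = √(p₀(1-p₀)/n) = √(0.77×0.23/542) = 0.018076
z-statistic: z = (p̂ - p₀)/SE = (0.786 - 0.77)/0.018076 = 0.8852
Critical value: z_0.005 = ±2.576
p-value = 0.3760
Decision: fail to reject H₀ at α = 0.01

Answer: z = 0.8852, fail to reject H₀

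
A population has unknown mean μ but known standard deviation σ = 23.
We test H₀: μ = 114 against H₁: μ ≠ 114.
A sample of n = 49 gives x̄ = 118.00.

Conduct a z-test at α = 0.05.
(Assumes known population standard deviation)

Standard error: SE = σ/√n = 23/√49 = 3.2857
z-statistic: z = (x̄ - μ₀)/SE = (118.00 - 114)/3.2857 = 1.2174
Critical value: ±1.960
p-value = 0.2235
Decision: fail to reject H₀

Answer: z = 1.2174, fail to reject H₀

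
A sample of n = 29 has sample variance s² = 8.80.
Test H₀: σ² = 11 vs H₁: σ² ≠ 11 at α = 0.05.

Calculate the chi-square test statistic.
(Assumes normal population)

Answer: χ² = 22.4000, fail to reject H₀

Derivation:
df = n - 1 = 28
χ² = (n-1)s²/σ₀² = 28×8.80/11 = 22.4000
Critical values: χ²_{0.975,28} = 15.308, χ²_{0.025,28} = 44.461
Rejection region: χ² < 15.308 or χ² > 44.461
Decision: fail to reject H₀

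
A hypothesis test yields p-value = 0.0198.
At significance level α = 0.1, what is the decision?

Answer: reject H₀

Derivation:
Compare p-value to α:
0.0198 < 0.1
Decision: reject H₀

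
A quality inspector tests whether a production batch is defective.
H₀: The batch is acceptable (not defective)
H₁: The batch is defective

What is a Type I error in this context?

Type I error (α): Rejecting H₀ when H₀ is true
Type II error (β): Failing to reject H₀ when H₁ is true

Answer: Rejecting an acceptable batch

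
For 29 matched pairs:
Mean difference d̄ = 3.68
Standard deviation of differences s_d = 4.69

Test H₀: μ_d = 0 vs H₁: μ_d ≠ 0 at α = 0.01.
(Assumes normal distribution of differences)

df = n - 1 = 28
SE = s_d/√n = 4.69/√29 = 0.8709
t = d̄/SE = 3.68/0.8709 = 4.2255
Critical value: t_{0.005,28} = ±2.763
p-value ≈ 0.0002
Decision: reject H₀

Answer: t = 4.2255, reject H₀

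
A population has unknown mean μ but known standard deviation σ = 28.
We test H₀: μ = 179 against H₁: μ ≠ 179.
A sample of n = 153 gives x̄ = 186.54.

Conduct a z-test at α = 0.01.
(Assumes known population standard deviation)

Standard error: SE = σ/√n = 28/√153 = 2.2637
z-statistic: z = (x̄ - μ₀)/SE = (186.54 - 179)/2.2637 = 3.3308
Critical value: ±2.576
p-value = 0.0009
Decision: reject H₀

Answer: z = 3.3308, reject H₀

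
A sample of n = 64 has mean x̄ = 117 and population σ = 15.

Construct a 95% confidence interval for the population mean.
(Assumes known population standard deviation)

Confidence level: 95%, α = 0.05
z_0.025 = 1.960
SE = σ/√n = 15/√64 = 1.8750
Margin of error = 1.960 × 1.8750 = 3.6750
CI: x̄ ± margin = 117 ± 3.6750
CI: (113.3250, 120.6750)

Answer: (113.3250, 120.6750)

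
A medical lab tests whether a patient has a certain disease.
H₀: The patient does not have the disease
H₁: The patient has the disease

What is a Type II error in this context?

A Type I error (probability α) occurs when we reject a true H₀.
A Type II error (probability β) occurs when we fail to reject a false H₀.

Answer: Failing to diagnose a patient who actually has the disease (false negative)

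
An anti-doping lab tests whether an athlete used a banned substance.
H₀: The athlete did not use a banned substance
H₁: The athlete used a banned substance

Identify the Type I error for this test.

Answer: Falsely accusing a clean athlete of doping

Derivation:
A Type I error (probability α) occurs when we reject a true H₀.
A Type II error (probability β) occurs when we fail to reject a false H₀.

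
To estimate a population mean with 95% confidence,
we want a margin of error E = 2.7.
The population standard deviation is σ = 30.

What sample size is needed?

Answer: n = 475

Derivation:
z_0.025 = 1.960
n = (z×σ/E)² = (1.960×30/2.7)²
n = 474.2716
Round up: n = 475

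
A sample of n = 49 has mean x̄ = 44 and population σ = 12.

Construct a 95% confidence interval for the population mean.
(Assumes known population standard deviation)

Answer: (40.6400, 47.3600)

Derivation:
Confidence level: 95%, α = 0.05
z_0.025 = 1.960
SE = σ/√n = 12/√49 = 1.7143
Margin of error = 1.960 × 1.7143 = 3.3600
CI: x̄ ± margin = 44 ± 3.3600
CI: (40.6400, 47.3600)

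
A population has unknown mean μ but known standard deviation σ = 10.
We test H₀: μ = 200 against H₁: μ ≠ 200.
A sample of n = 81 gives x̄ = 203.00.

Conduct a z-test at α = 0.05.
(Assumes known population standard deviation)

Standard error: SE = σ/√n = 10/√81 = 1.1111
z-statistic: z = (x̄ - μ₀)/SE = (203.00 - 200)/1.1111 = 2.7000
Critical value: ±1.960
p-value = 0.0069
Decision: reject H₀

Answer: z = 2.7000, reject H₀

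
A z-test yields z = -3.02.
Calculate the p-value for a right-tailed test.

For z = -3.02:
p = P(Z > -3.02) = 1 - Φ(-3.02) = 0.9987

Answer: p-value ≈ 0.9987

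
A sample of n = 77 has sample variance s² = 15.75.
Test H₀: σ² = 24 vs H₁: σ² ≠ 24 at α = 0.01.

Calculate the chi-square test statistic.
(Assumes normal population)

Answer: χ² = 49.8750, fail to reject H₀

Derivation:
df = n - 1 = 76
χ² = (n-1)s²/σ₀² = 76×15.75/24 = 49.8750
Critical values: χ²_{0.995,76} = 47.997, χ²_{0.005,76} = 111.495
Rejection region: χ² < 47.997 or χ² > 111.495
Decision: fail to reject H₀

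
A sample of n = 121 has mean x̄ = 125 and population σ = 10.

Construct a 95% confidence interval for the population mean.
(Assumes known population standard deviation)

Confidence level: 95%, α = 0.05
z_0.025 = 1.960
SE = σ/√n = 10/√121 = 0.9091
Margin of error = 1.960 × 0.9091 = 1.7818
CI: x̄ ± margin = 125 ± 1.7818
CI: (123.2182, 126.7818)

Answer: (123.2182, 126.7818)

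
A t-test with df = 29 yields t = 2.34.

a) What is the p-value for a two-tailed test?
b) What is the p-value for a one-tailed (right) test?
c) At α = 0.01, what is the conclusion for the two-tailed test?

Answer: a) 0.0264, b) 0.0132, c) fail to reject H₀

Derivation:
Using t-distribution with df = 29:
a) Two-tailed: p = 2×P(T > 2.34) = 0.0264
b) One-tailed: p = P(T > 2.34) = 0.0132
c) 0.0264 ≥ 0.01, fail to reject H₀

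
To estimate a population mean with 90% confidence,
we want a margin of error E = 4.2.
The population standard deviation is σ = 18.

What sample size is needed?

z_0.05 = 1.645
n = (z×σ/E)² = (1.645×18/4.2)²
n = 49.7025
Round up: n = 50

Answer: n = 50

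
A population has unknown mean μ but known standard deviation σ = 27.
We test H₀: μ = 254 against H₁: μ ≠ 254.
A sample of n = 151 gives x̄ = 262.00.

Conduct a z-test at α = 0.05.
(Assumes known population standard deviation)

Standard error: SE = σ/√n = 27/√151 = 2.1972
z-statistic: z = (x̄ - μ₀)/SE = (262.00 - 254)/2.1972 = 3.6410
Critical value: ±1.960
p-value = 0.0003
Decision: reject H₀

Answer: z = 3.6410, reject H₀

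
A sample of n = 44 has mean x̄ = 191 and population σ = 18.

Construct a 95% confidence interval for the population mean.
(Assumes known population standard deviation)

Confidence level: 95%, α = 0.05
z_0.025 = 1.960
SE = σ/√n = 18/√44 = 2.7136
Margin of error = 1.960 × 2.7136 = 5.3187
CI: x̄ ± margin = 191 ± 5.3187
CI: (185.6813, 196.3187)

Answer: (185.6813, 196.3187)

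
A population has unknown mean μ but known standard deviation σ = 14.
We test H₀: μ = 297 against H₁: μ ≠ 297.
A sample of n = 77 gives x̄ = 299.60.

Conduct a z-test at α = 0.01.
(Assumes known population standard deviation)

Standard error: SE = σ/√n = 14/√77 = 1.5954
z-statistic: z = (x̄ - μ₀)/SE = (299.60 - 297)/1.5954 = 1.6297
Critical value: ±2.576
p-value = 0.1032
Decision: fail to reject H₀

Answer: z = 1.6297, fail to reject H₀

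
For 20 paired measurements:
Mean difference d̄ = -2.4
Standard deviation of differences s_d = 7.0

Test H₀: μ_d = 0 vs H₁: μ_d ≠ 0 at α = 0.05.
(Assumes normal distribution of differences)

Answer: t = -1.5334, fail to reject H₀

Derivation:
df = n - 1 = 19
SE = s_d/√n = 7.0/√20 = 1.5652
t = d̄/SE = -2.4/1.5652 = -1.5334
Critical value: t_{0.025,19} = ±2.093
p-value ≈ 0.1417
Decision: fail to reject H₀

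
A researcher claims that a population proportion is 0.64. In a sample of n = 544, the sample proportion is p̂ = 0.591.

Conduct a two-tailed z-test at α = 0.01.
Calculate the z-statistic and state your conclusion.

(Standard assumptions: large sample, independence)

H₀: p = 0.64, H₁: p ≠ 0.64
Standard error: SE = √(p₀(1-p₀)/n) = √(0.64×0.36/544) = 0.020580
z-statistic: z = (p̂ - p₀)/SE = (0.591 - 0.64)/0.020580 = -2.3810
Critical value: z_0.005 = ±2.576
p-value = 0.0173
Decision: fail to reject H₀ at α = 0.01

Answer: z = -2.3810, fail to reject H₀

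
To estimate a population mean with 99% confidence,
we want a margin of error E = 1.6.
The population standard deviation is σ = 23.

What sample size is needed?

Answer: n = 1372

Derivation:
z_0.005 = 2.576
n = (z×σ/E)² = (2.576×23/1.6)²
n = 1371.2209
Round up: n = 1372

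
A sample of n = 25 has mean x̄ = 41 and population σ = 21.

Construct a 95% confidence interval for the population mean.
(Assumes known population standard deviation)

Answer: (32.7680, 49.2320)

Derivation:
Confidence level: 95%, α = 0.05
z_0.025 = 1.960
SE = σ/√n = 21/√25 = 4.2000
Margin of error = 1.960 × 4.2000 = 8.2320
CI: x̄ ± margin = 41 ± 8.2320
CI: (32.7680, 49.2320)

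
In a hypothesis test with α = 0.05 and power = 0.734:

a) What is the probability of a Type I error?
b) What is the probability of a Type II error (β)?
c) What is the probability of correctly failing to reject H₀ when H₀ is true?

a) Type I error probability = α = 0.05
b) Power = P(reject H₀ | H₁ true) = 1 - β = 0.734, so Type II error probability = β = 1 - Power = 0.266
c) P(fail to reject H₀ | H₀ true) = 1 - α = 0.95

Answer: a) 0.05, b) 0.266, c) 0.95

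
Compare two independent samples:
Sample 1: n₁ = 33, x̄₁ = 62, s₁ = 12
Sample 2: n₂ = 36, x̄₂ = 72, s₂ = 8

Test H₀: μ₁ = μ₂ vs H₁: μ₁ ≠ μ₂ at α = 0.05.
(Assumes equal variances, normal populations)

Pooled variance: s²_p = [32×12² + 35×8²]/(67) = 102.2090
s_p = 10.1098
SE = s_p×√(1/n₁ + 1/n₂) = 10.1098×√(1/33 + 1/36) = 2.4365
t = (x̄₁ - x̄₂)/SE = (62 - 72)/2.4365 = -4.1042
df = 67, t-critical = ±1.996
Decision: reject H₀

Answer: t = -4.1042, reject H₀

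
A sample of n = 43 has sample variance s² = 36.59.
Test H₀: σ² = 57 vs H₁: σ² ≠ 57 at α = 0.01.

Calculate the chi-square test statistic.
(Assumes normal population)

Answer: χ² = 26.9611, fail to reject H₀

Derivation:
df = n - 1 = 42
χ² = (n-1)s²/σ₀² = 42×36.59/57 = 26.9611
Critical values: χ²_{0.995,42} = 22.138, χ²_{0.005,42} = 69.336
Rejection region: χ² < 22.138 or χ² > 69.336
Decision: fail to reject H₀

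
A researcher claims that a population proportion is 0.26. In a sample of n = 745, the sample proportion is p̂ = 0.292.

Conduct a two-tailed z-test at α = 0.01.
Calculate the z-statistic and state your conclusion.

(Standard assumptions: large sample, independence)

H₀: p = 0.26, H₁: p ≠ 0.26
Standard error: SE = √(p₀(1-p₀)/n) = √(0.26×0.74/745) = 0.016070
z-statistic: z = (p̂ - p₀)/SE = (0.292 - 0.26)/0.016070 = 1.9913
Critical value: z_0.005 = ±2.576
p-value = 0.0464
Decision: fail to reject H₀ at α = 0.01

Answer: z = 1.9913, fail to reject H₀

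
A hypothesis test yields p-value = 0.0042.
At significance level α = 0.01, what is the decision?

Compare p-value to α:
0.0042 < 0.01
Decision: reject H₀

Answer: reject H₀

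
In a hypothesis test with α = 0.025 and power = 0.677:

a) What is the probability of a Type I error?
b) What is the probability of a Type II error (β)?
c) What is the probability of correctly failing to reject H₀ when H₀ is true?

Answer: a) 0.025, b) 0.323, c) 0.975

Derivation:
a) Type I error probability = α = 0.025
b) Power = P(reject H₀ | H₁ true) = 1 - β = 0.677, so Type II error probability = β = 1 - Power = 0.323
c) P(fail to reject H₀ | H₀ true) = 1 - α = 0.975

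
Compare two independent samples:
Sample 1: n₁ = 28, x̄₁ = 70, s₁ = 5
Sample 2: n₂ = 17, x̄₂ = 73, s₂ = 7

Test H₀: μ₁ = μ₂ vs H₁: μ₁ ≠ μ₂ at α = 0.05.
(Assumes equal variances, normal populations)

Answer: t = -1.6750, fail to reject H₀

Derivation:
Pooled variance: s²_p = [27×5² + 16×7²]/(43) = 33.9302
s_p = 5.8250
SE = s_p×√(1/n₁ + 1/n₂) = 5.8250×√(1/28 + 1/17) = 1.7910
t = (x̄₁ - x̄₂)/SE = (70 - 73)/1.7910 = -1.6750
df = 43, t-critical = ±2.017
Decision: fail to reject H₀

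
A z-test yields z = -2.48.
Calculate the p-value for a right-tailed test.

For z = -2.48:
p = P(Z > -2.48) = 1 - Φ(-2.48) = 0.9934

Answer: p-value ≈ 0.9934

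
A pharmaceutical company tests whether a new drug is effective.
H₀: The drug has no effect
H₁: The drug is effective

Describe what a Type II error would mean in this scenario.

A Type I error (probability α) occurs when we reject a true H₀.
A Type II error (probability β) occurs when we fail to reject a false H₀.

Answer: Failing to detect the drug's effect when it actually works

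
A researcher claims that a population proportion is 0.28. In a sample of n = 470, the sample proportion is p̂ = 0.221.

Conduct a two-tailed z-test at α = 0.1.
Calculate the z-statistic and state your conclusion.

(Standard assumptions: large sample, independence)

Answer: z = -2.8487, reject H₀

Derivation:
H₀: p = 0.28, H₁: p ≠ 0.28
Standard error: SE = √(p₀(1-p₀)/n) = √(0.28×0.72/470) = 0.020711
z-statistic: z = (p̂ - p₀)/SE = (0.221 - 0.28)/0.020711 = -2.8487
Critical value: z_0.05 = ±1.645
p-value = 0.0044
Decision: reject H₀ at α = 0.1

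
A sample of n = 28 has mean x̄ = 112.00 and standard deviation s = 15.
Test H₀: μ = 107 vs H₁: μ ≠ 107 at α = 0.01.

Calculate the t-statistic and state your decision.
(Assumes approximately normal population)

Answer: t = 1.7639, fail to reject H₀

Derivation:
df = n - 1 = 27
SE = s/√n = 15/√28 = 2.8347
t = (x̄ - μ₀)/SE = (112.00 - 107)/2.8347 = 1.7639
Critical value: t_{0.005,27} = ±2.771
p-value ≈ 0.0891
Decision: fail to reject H₀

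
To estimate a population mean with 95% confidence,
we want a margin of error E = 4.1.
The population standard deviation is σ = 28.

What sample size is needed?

z_0.025 = 1.960
n = (z×σ/E)² = (1.960×28/4.1)²
n = 179.1680
Round up: n = 180

Answer: n = 180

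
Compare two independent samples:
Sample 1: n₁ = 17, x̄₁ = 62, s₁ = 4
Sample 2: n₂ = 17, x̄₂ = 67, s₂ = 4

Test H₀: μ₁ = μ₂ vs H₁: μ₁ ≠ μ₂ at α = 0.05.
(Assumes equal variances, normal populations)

Answer: t = -3.6443, reject H₀

Derivation:
Pooled variance: s²_p = [16×4² + 16×4²]/(32) = 16.0000
s_p = 4.0000
SE = s_p×√(1/n₁ + 1/n₂) = 4.0000×√(1/17 + 1/17) = 1.3720
t = (x̄₁ - x̄₂)/SE = (62 - 67)/1.3720 = -3.6443
df = 32, t-critical = ±2.037
Decision: reject H₀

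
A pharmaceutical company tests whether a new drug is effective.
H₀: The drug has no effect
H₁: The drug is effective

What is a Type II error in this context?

Type I error (α): Rejecting H₀ when H₀ is true
Type II error (β): Failing to reject H₀ when H₁ is true

Answer: Failing to detect the drug's effect when it actually works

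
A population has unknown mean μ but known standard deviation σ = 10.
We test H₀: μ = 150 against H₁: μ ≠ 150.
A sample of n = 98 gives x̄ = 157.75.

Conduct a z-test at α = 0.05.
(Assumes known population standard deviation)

Answer: z = 7.6717, reject H₀

Derivation:
Standard error: SE = σ/√n = 10/√98 = 1.0102
z-statistic: z = (x̄ - μ₀)/SE = (157.75 - 150)/1.0102 = 7.6717
Critical value: ±1.960
p-value < 0.0001
Decision: reject H₀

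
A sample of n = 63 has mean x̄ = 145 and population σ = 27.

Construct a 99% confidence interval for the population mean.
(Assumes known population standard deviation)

Answer: (136.2372, 153.7628)

Derivation:
Confidence level: 99%, α = 0.01
z_0.005 = 2.576
SE = σ/√n = 27/√63 = 3.4017
Margin of error = 2.576 × 3.4017 = 8.7628
CI: x̄ ± margin = 145 ± 8.7628
CI: (136.2372, 153.7628)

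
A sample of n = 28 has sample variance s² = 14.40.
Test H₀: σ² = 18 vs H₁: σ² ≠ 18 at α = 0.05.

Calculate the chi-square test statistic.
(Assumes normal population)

df = n - 1 = 27
χ² = (n-1)s²/σ₀² = 27×14.40/18 = 21.6000
Critical values: χ²_{0.975,27} = 14.573, χ²_{0.025,27} = 43.195
Rejection region: χ² < 14.573 or χ² > 43.195
Decision: fail to reject H₀

Answer: χ² = 21.6000, fail to reject H₀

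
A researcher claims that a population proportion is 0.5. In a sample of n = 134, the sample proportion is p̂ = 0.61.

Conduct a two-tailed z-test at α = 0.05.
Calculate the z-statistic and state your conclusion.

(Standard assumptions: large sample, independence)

H₀: p = 0.5, H₁: p ≠ 0.5
Standard error: SE = √(p₀(1-p₀)/n) = √(0.5×0.5/134) = 0.043193
z-statistic: z = (p̂ - p₀)/SE = (0.61 - 0.5)/0.043193 = 2.5467
Critical value: z_0.025 = ±1.960
p-value = 0.0109
Decision: reject H₀ at α = 0.05

Answer: z = 2.5467, reject H₀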